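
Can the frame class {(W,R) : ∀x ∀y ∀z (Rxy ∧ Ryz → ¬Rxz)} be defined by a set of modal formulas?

No — not modally definable

Any modally definable frame class is closed under surjective bounded morphisms.
The 3-cycle (worlds s,t,u with s→t→u→s) is intransitive. Mapping every world to a single reflexive point • is a surjective bounded morphism; the reflexive point is not intransitive (R••∧R•• but R••).
So no modal formula (or set of formulas) defines exactly the intransitive frames.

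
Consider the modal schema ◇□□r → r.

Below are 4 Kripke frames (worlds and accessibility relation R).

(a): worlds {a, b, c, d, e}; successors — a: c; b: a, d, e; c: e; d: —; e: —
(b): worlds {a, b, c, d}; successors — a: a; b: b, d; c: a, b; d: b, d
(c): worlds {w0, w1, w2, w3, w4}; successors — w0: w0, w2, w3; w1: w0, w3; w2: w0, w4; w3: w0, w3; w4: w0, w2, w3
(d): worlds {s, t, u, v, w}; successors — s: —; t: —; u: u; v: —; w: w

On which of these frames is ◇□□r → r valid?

The schema corresponds to a generalized confluence (Geach) condition: ∀x ∀y (xRy → ∃w (yR²w ∧ x = w)).
(a): fails — aRc but no w with cR²w and a=w.
(b): fails — cRa but no w with aR²w and c=w.
(c): fails — w1Rw0 but no w with w0R²w and w1=w.
(d): condition met.

(d)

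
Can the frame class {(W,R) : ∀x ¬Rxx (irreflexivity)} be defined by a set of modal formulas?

Any modally definable frame class is closed under surjective bounded morphisms.
The 4-cycle (worlds w0,w1,w2,w3 with w0→w1→w2→w3→w0) is irreflexive, and the map sending every world to a single reflexive point • is a surjective bounded morphism (forth: every edge maps to (•,•); back: every world has a successor). So any modal formula valid on the 4-cycle is also valid on the reflexive point, which is not irreflexive.
So the class is not modally definable.

No — not modally definable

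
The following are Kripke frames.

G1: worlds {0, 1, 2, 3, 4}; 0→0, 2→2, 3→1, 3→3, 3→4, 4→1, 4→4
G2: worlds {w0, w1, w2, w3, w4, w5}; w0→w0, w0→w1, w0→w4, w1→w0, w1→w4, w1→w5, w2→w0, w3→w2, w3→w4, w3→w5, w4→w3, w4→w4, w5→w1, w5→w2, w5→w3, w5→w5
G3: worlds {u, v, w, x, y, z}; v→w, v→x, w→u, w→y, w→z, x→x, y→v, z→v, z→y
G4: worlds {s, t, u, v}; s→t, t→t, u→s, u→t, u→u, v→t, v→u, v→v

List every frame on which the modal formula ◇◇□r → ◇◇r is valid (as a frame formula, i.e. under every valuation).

G4

The schema corresponds to a generalized confluence (Geach) condition: ∀x ∀y (xR²y → ∃w (yRw ∧ xR²w)).
G1: fails — 3R²1 but no w with 1Rw and 3R²w.
G2: fails — w4R²w2 but no w with w2Rw and w4R²w.
G3: fails — vR²u but no t with uRt and vR²t.
G4: ✓.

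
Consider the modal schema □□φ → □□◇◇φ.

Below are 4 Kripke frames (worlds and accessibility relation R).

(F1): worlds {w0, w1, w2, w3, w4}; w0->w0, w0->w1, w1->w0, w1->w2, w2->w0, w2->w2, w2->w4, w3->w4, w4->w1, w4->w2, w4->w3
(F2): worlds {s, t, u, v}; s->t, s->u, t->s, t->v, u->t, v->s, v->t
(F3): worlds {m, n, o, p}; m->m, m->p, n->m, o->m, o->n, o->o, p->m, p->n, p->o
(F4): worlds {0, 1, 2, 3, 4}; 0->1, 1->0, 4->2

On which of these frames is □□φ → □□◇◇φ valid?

Frame correspondent (Sahlqvist): ∀x ∀z (xR²z → ∃w (xR²w ∧ zR²w)) — i.e. a generalized confluence (Geach) condition.
(F1): ✓.
(F2): ✓.
(F3): ✓.
(F4): ✓.

(F1), (F2), (F3), (F4)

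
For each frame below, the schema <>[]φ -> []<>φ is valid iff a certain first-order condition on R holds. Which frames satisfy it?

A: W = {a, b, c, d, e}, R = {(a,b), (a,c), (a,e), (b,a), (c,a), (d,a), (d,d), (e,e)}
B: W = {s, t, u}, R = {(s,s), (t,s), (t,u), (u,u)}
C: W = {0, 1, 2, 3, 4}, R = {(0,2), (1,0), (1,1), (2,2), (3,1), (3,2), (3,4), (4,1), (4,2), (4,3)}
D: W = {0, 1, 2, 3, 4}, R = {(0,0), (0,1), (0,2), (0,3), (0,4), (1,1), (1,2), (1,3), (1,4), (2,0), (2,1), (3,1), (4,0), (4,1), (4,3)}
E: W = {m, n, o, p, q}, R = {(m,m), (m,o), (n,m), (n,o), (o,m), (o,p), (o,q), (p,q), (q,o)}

D

This is the axiom for convergence; its first-order frame correspondent is forall x forall y forall z (Rxy & Rxz -> exists w (Ryw & Rzw)).
A: fails — Rab and Rae but b and e have no common successor.
B: fails — Rts and Rtu but s and u have no common successor.
C: fails — R10 and R11 but 0 and 1 have no common successor.
D: satisfies the condition.
E: fails — Rom and Rop but m and p have no common successor.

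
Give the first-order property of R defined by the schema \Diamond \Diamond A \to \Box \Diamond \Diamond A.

This is a Sahlqvist (Geach-type) schema ◇^2□^0A → □^1◇^2A.
First-order correspondent: \forall x \forall y \forall z ((x R^2 y \wedge xRz) \to \exists w (y = w \wedge z R^2 w)).

\forall x \forall y \forall z ((x R^2 y \wedge xRz) \to \exists w (y = w \wedge z R^2 w))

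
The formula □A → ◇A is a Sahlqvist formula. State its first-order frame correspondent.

seriality

Suppose □A→◇A is valid. At any x set V(A)=W. Then □A at x, so ◇A at x, so x has a successor.
Conversely, any frame satisfying ∀x ∃y Rxy validates the schema.
So the correspondent is seriality.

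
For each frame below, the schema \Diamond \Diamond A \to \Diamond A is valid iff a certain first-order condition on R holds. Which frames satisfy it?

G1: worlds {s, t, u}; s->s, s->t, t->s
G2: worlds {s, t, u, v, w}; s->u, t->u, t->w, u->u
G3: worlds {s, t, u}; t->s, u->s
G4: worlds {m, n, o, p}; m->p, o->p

This is the axiom for transitivity; its first-order frame correspondent is \forall x \forall y \forall z (Rxy \wedge Ryz \to Rxz).
G1: fails — Rts and Rst but not Rtt.
G2: satisfies the condition.
G3: satisfies the condition.
G4: satisfies the condition.

G2, G3, G4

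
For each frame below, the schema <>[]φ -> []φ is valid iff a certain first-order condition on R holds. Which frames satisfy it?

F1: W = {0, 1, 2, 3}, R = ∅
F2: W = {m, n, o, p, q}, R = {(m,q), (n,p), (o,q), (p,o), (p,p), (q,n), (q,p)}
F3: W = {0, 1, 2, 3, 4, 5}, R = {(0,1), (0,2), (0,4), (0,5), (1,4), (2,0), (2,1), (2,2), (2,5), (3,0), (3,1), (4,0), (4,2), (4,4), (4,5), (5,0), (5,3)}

The schema corresponds to the Euclidean property: forall x forall y forall z (Rxy & Rxz -> Ryz).
F1: holds.
F2: fails — Rmq and Rmq but not Rqq.
F3: fails — R02 and R04 but not R24.

F1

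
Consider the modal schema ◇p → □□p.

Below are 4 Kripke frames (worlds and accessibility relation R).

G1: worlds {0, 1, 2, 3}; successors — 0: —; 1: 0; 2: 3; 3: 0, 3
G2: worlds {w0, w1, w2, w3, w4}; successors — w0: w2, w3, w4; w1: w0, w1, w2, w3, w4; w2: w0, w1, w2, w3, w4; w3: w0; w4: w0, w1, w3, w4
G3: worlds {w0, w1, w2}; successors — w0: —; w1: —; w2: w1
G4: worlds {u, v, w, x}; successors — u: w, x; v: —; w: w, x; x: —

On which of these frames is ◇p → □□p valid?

G3

The schema corresponds to a generalized confluence (Geach) condition: ∀x ∀y ∀z ((xRy ∧ xR²z) → ∃w (y = w ∧ z = w)).
G1: fails — 2R3, 2R²0 but 3 ≠ 0.
G2: fails — w0Rw2, w0R²w0 but w2 ≠ w0.
G3: satisfies the condition.
G4: fails — uRw, uR²x but w ≠ x.
Valid on: G3.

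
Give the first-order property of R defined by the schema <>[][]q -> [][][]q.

This is a Sahlqvist (Geach-type) schema ◇^1□^2q → □^3◇^0q.
Minimal-valuation argument: fix x; take any y with xR^1y and any z with xR^3z. Set V(q) to the set of worlds R-reachable from y in exactly 2 steps. Then □^2q holds at y, so the antecedent holds at x; validity forces ◇^0q at z, giving a w with zR^0w and yR^2w.
First-order correspondent: forall x forall y forall z ((xRy & x R^3 z) -> exists w (y R^2 w & z = w)).

forall x forall y forall z ((xRy & x R^3 z) -> exists w (y R^2 w & z = w))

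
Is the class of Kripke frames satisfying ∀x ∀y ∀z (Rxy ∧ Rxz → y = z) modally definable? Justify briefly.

Yes: it is partial functionality, defined by the CD schema ◇r → □r.
Suppose ◇r→□r is valid. Take Rxy, Rxz and set V(r)={y}. Then ◇r at x, so □r at x, so r at z, i.e. z=y.

Definable; ◇r → □r defines it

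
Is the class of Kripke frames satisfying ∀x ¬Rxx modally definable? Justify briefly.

If a class were modally definable it would be closed under surjective bounded morphisms (Goldblatt–Thomason).
The 3-cycle (worlds w0,w1,w2 with w0→w1→w2→w0) is irreflexive, and the map sending every world to a single reflexive point • is a surjective bounded morphism (forth: every edge maps to (•,•); back: every world has a successor). So any modal formula valid on the 3-cycle is also valid on the reflexive point, which is not irreflexive.
So the class is not modally definable.

Not definable by any modal formula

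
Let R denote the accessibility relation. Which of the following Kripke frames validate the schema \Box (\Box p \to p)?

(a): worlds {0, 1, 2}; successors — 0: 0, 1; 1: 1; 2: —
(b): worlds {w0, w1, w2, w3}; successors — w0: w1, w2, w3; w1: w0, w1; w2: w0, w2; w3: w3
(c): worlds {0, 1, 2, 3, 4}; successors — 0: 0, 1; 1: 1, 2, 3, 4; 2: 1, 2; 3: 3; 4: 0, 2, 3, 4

(a), (c)

This is the axiom for shift-reflexivity; its first-order frame correspondent is \forall x \forall y (Rxy \to Ryy).
(a): condition met.
(b): fails — Rw1w0 but not Rw0w0.
(c): condition met.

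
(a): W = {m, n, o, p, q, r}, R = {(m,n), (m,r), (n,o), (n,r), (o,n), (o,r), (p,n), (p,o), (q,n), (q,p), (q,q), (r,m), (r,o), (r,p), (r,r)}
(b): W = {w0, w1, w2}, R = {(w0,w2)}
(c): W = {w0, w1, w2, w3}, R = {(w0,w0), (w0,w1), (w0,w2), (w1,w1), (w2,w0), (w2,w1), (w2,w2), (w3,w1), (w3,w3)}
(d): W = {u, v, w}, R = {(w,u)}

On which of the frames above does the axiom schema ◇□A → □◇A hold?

(c)

This is the axiom for convergence; its first-order frame correspondent is ∀x ∀y ∀z (Rxy ∧ Rxz → ∃w (Ryw ∧ Rzw)).
(a): fails — Rqq and Rqn but q and n have no common successor.
(b): fails — Rw0w2 and Rw0w2 but w2 and w2 have no common successor.
(c): condition met.
(d): fails — Rwu and Rwu but u and u have no common successor.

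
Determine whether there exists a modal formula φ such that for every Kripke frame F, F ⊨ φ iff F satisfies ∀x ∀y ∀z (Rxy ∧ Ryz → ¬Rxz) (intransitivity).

Not definable by any modal formula

Any modally definable frame class is closed under surjective bounded morphisms.
The 5-cycle (worlds 0,1,2,3,4 with 0→1→2→3→4→0) is intransitive. Mapping every world to a single reflexive point • is a surjective bounded morphism; the reflexive point is not intransitive (R••∧R•• but R••).
So the class is not modally definable.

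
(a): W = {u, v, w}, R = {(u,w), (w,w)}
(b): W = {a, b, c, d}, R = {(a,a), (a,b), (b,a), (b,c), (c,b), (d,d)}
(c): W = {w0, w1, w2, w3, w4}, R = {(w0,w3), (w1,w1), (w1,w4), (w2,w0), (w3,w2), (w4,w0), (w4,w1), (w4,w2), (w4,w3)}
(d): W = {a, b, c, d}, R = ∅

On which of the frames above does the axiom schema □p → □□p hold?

The schema corresponds to transitivity: ∀x ∀y ∀z (Rxy ∧ Ryz → Rxz).
(a): satisfies the condition.
(b): fails — Rbc and Rcb but not Rbb.
(c): fails — Rw3w2 and Rw2w0 but not Rw3w0.
(d): satisfies the condition.
Valid on: (a), (d).

(a), (d)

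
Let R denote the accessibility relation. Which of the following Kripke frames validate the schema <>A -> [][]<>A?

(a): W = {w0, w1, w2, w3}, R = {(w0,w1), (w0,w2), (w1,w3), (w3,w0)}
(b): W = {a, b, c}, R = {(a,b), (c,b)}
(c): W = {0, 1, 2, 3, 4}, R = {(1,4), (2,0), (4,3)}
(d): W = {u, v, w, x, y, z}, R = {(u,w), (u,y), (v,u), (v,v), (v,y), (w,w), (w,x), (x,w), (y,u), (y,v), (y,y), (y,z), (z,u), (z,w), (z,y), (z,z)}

Frame correspondent (Sahlqvist): forall x forall y forall z ((xRy & x R^2 z) -> exists w (y = w & zRw)) — i.e. a generalized confluence (Geach) condition.
(a): fails — w0Rw1, w0R²w3 but no w with w1=w and w3Rw.
(b): ✓.
(c): fails — 1R4, 1R²3 but no w with 4=w and 3Rw.
(d): fails — uRw, uR²v but no t with w=t and vRt.
Valid on: (b).

(b)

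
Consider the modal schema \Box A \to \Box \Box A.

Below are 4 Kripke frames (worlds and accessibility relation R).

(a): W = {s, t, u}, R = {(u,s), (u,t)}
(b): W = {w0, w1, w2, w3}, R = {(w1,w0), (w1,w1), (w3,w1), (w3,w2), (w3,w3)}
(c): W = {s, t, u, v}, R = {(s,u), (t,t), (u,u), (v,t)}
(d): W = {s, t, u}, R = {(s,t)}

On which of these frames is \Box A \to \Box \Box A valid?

The schema corresponds to transitivity: \forall x \forall y \forall z (Rxy \wedge Ryz \to Rxz).
(a): condition met.
(b): fails — Rw3w1 and Rw1w0 but not Rw3w0.
(c): condition met.
(d): condition met.
Valid on: (a), (c), (d).

(a), (c), (d)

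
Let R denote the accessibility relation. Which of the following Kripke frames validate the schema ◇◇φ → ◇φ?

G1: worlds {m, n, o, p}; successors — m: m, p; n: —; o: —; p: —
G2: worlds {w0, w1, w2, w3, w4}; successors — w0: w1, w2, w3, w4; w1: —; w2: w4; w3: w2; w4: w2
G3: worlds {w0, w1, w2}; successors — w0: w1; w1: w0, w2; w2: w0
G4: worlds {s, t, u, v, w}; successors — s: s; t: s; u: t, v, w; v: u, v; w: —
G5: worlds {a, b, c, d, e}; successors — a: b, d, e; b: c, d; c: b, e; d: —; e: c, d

G1

Frame correspondent (Sahlqvist): ∀x ∀y ∀z (Rxy ∧ Ryz → Rxz) — i.e. transitivity.
G1: ✓.
G2: fails — Rw2w4 and Rw4w2 but not Rw2w2.
G3: fails — Rw0w1 and Rw1w2 but not Rw0w2.
G4: fails — Ruv and Rvu but not Ruu.
G5: fails — Rbc and Rcb but not Rbb.
Valid on: G1.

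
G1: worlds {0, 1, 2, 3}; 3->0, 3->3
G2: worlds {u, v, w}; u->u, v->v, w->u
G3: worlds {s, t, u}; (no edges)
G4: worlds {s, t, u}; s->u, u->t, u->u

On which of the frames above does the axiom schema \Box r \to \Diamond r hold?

G2

Frame correspondent (Sahlqvist): \forall x \exists y Rxy — i.e. seriality.
G1: fails — world 0 has no successor.
G2: condition met.
G3: fails — world s has no successor.
G4: fails — world t has no successor.
Valid on: G2.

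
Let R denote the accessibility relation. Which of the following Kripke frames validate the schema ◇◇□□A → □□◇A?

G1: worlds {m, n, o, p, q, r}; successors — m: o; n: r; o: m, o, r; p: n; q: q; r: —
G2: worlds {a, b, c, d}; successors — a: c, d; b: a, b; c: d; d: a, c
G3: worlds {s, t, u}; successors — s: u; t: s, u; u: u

G3

This is the axiom for a generalized confluence (Geach) condition; its first-order frame correspondent is ∀x ∀y ∀z ((xR²y ∧ xR²z) → ∃w (yR²w ∧ zRw)).
G1: fails — mR²m, mR²r but no w with mR²w and rRw.
G2: fails — aR²c, aR²c but no w with cR²w and cRw.
G3: ✓.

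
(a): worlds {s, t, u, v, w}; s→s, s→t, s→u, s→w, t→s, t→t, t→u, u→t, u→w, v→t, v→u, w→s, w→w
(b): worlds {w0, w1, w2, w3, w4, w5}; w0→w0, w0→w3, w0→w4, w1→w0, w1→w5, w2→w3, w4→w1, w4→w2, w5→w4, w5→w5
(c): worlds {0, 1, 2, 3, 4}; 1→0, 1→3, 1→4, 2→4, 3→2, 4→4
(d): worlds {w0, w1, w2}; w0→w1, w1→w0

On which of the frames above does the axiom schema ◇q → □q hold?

The schema corresponds to partial functionality: ∀x ∀y ∀z (Rxy ∧ Rxz → y = z).
(a): fails — s sees both s and t.
(b): fails — w0 sees both w0 and w3.
(c): fails — 1 sees both 0 and 3.
(d): satisfies the condition.
Valid on: (d).

(d)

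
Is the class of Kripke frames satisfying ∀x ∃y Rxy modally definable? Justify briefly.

Yes — defined by □p → ◇p

Yes: it is seriality, defined by the D schema □p → ◇p.
Suppose □p→◇p is valid. At any x set V(p)=W. Then □p at x, so ◇p at x, so x has a successor.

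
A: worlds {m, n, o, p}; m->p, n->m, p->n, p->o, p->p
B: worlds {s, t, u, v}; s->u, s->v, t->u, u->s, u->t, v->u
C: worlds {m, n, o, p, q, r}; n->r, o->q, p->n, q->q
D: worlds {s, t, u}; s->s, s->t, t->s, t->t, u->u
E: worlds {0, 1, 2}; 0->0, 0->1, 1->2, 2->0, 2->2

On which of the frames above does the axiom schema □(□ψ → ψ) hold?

The schema corresponds to shift-reflexivity: ∀x ∀y (Rxy → Ryy).
A: fails — Rpn but not Rnn.
B: fails — Rut but not Rtt.
C: fails — Rnr but not Rrr.
D: satisfies the condition.
E: fails — R01 but not R11.
Valid on: D.

D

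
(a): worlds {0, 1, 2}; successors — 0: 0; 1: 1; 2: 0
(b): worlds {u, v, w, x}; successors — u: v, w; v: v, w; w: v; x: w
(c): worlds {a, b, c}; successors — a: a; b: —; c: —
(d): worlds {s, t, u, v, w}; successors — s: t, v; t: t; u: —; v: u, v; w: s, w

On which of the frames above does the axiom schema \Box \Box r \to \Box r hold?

This is the axiom for density; its first-order frame correspondent is \forall x \forall y (Rxy \to \exists z (Rxz \wedge Rzy)).
(a): condition met.
(b): fails — Rxw but no z with Rxz and Rzw.
(c): condition met.
(d): condition met.

(a), (c), (d)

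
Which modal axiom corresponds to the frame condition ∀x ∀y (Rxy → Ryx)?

ψ → □◇ψ

A defining formula is ψ → □◇ψ (the B axiom).
Suppose ψ→□◇ψ is valid. Take Rxy and set V(ψ)={x}. Then ψ at x, so □◇ψ at x, so ◇ψ at y, so some z with Ryz has ψ; z=x, i.e. Ryx.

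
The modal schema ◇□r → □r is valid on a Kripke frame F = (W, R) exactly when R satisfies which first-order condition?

Equivalently (dual form): ◇r → □◇r.
Suppose ◇r→□◇r is valid. Take Rxy, Rxz and set V(r)={y}. Then ◇r at x, so □◇r at x, so ◇r at z, so some w with Rzw has r; w=y, i.e. Rzy. By symmetry of the argument, Ryz.
Conversely, any frame satisfying ∀x ∀y ∀z (Rxy ∧ Rxz → Ryz) validates the schema.
Frame condition: ∀x ∀y ∀z (Rxy ∧ Rxz → Ryz).

the Euclidean property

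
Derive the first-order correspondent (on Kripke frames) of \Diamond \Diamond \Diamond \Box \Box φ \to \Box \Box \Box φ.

This is a Sahlqvist (Geach-type) schema ◇^3□^2φ → □^3◇^0φ.
First-order correspondent: \forall x \forall y \forall z ((x R^3 y \wedge x R^3 z) \to \exists w (y R^2 w \wedge z = w)).

\forall x \forall y \forall z ((x R^3 y \wedge x R^3 z) \to \exists w (y R^2 w \wedge z = w))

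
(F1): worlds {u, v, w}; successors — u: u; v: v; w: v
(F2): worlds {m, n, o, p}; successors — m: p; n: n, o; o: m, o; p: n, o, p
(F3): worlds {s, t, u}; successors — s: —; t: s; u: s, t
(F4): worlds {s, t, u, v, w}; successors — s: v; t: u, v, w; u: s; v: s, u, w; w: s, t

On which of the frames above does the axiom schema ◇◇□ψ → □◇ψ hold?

The schema corresponds to a generalized confluence (Geach) condition: ∀x ∀y ∀z ((xR²y ∧ xRz) → ∃w (yRw ∧ zRw)).
(F1): holds.
(F2): fails — nR²m, nRn but no w with mRw and nRw.
(F3): fails — uR²s, uRs but no w with sRw and sRw.
(F4): fails — sR²s, sRv but no w* with sRw* and vRw*.
Valid on: (F1).

(F1)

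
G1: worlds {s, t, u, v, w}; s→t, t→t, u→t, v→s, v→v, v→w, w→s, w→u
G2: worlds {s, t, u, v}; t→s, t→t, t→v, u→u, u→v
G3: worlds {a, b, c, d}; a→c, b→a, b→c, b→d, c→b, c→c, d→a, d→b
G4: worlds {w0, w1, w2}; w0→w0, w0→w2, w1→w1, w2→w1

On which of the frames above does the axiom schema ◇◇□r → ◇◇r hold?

G1, G3, G4

The schema corresponds to a generalized confluence (Geach) condition: ∀x ∀y (xR²y → ∃w (yRw ∧ xR²w)).
G1: satisfies the condition.
G2: fails — tR²s but no w with sRw and tR²w.
G3: satisfies the condition.
G4: satisfies the condition.
Valid on: G1, G3, G4.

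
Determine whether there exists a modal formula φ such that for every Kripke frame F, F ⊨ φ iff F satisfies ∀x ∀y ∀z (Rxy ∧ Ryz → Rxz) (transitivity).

Yes: it is transitivity, defined by the 4 schema □r → □□r.
Suppose □r→□□r is valid. Take Rxy, Ryz and set V(r)={w : Rxw}. Then □r at x, so □□r at x, so □r at y, so r at z, i.e. Rxz.

Definable; □r → □□r defines it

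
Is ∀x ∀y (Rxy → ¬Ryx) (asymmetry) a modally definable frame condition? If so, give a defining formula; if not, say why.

Not definable by any modal formula

Modal frame validity is preserved under surjective bounded morphisms.
The 5-cycle (worlds 0,1,2,3,4 with 0→1→2→3→4→0) is asymmetric. Mapping every world to a single reflexive point • is a surjective bounded morphism, and the reflexive point is not asymmetric (R•• but asymmetry requires ¬R••).
So the class is not modally definable.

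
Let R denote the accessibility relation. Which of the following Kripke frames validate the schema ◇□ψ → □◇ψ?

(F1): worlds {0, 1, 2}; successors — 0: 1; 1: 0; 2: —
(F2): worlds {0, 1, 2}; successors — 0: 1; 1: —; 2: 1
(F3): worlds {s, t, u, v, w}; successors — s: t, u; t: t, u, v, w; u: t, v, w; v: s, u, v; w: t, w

Frame correspondent (Sahlqvist): ∀x ∀y ∀z (Rxy ∧ Rxz → ∃w (Ryw ∧ Rzw)) — i.e. convergence.
(F1): ✓.
(F2): fails — R01 and R01 but 1 and 1 have no common successor.
(F3): fails — Rtv and Rtw but v and w have no common successor.

(F1)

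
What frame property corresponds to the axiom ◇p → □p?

Partial functionality

Suppose ◇p→□p is valid. Take Rxy, Rxz and set V(p)={y}. Then ◇p at x, so □p at x, so p at z, i.e. z=y.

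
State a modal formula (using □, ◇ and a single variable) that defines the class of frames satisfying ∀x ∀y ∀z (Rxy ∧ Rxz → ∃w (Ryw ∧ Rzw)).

◇□r → □◇r

A defining formula is ◇□r → □◇r (the .2 axiom).
Suppose ◇□r→□◇r is valid. Take Rxy, Rxz and set V(r)={w : Ryw}. Then □r at y so ◇□r at x, so □◇r at x, so ◇r at z, giving w with Rzw and Ryw.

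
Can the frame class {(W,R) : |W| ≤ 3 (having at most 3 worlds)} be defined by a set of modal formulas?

If a class were modally definable it would be closed under disjoint unions (Goldblatt–Thomason).
Any modal formula valid on each of 4 disjoint one-world frames is valid on their disjoint union (validity is preserved under disjoint unions). Each one-world frame has |W|=1≤3, but the union has |W|=4.
So no modal formula (or set of formulas) defines exactly the |W|≤3 frames.

No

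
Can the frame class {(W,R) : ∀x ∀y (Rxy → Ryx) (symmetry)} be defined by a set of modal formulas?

The condition is symmetry. A defining modal formula is p → □◇p.

Yes — defined by p → □◇p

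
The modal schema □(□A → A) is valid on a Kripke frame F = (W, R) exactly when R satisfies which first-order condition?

This schema is the T□ axiom.
Its frame correspondent is shift-reflexivity — ∀x ∀y (Rxy → Ryy).

Shift-reflexivity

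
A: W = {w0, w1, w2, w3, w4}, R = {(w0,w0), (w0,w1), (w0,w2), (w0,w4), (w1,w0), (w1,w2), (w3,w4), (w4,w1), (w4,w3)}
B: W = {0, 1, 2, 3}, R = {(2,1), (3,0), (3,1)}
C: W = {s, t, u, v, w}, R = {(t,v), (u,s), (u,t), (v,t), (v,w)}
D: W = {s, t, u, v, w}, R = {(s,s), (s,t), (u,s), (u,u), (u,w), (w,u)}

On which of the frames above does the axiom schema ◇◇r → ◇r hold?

B

This is the axiom for transitivity; its first-order frame correspondent is ∀x ∀y ∀z (Rxy ∧ Ryz → Rxz).
A: fails — Rw1w0 and Rw0w4 but not Rw1w4.
B: holds.
C: fails — Rtv and Rvw but not Rtw.
D: fails — Rwu and Ruw but not Rww.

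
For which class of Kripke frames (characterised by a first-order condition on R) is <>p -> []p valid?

Partial functionality

This is the CD axiom.
Its frame correspondent is partial functionality — forall x forall y forall z (Rxy & Rxz -> y = z).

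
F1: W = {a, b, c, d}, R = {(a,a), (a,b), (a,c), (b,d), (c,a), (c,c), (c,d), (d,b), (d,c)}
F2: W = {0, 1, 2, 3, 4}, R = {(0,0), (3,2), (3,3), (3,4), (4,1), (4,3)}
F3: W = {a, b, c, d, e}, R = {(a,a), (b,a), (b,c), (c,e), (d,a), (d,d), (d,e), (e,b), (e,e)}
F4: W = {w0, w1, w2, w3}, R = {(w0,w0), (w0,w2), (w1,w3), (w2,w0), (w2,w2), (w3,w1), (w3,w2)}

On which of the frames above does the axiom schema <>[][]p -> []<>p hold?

none

The schema corresponds to a generalized confluence (Geach) condition: forall x forall y forall z ((xRy & xRz) -> exists w (y R^2 w & zRw)).
F1: fails — aRb, aRb but no w with bR²w and bRw.
F2: fails — 3R2, 3R2 but no w with 2R²w and 2Rw.
F3: fails — bRa, bRc but no w with aR²w and cRw.
F4: fails — w3Rw1, w3Rw1 but no w with w1R²w and w1Rw.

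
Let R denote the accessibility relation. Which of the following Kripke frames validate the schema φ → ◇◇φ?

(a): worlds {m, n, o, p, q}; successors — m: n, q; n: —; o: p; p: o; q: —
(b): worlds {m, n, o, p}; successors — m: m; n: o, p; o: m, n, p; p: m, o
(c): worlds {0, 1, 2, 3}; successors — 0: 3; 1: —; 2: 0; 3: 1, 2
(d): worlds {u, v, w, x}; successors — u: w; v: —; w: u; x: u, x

(b)

Frame correspondent (Sahlqvist): ∀x ∃w (x = w ∧ xR²w) — i.e. a generalized confluence (Geach) condition.
(a): fails — at m but no w with m=w and mR²w.
(b): satisfies the condition.
(c): fails — at 0 but no w with 0=w and 0R²w.
(d): fails — at v but no t with v=t and vR²t.
Valid on: (b).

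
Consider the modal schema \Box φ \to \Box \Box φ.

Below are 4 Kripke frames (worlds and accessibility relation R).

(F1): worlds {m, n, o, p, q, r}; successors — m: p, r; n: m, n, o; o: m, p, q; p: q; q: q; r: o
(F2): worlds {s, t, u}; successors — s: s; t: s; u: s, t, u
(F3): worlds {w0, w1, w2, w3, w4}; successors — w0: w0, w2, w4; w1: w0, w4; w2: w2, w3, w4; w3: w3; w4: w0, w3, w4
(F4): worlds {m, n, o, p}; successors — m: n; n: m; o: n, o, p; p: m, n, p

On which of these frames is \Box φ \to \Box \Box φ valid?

Frame correspondent (Sahlqvist): \forall x \forall y \forall z (Rxy \wedge Ryz \to Rxz) — i.e. transitivity.
(F1): fails — Rom and Rmr but not Ror.
(F2): ✓.
(F3): fails — Rw1w0 and Rw0w2 but not Rw1w2.
(F4): fails — Ron and Rnm but not Rom.

(F2)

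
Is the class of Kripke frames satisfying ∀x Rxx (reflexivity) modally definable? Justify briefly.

Yes — defined by □p → p

Yes: it is reflexivity, defined by the T schema □p → p.
Suppose □p→p is valid. At any x set V(p)={w : Rxw}. Then □p holds at x, so p holds at x, i.e. Rxx.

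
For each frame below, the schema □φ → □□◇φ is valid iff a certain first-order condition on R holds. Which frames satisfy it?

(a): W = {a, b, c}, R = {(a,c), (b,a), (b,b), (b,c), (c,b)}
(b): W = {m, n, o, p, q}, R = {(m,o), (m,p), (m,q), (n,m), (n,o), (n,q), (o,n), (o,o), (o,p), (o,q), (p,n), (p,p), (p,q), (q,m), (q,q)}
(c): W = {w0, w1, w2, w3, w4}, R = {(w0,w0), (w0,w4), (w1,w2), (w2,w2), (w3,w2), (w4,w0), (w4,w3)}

The schema corresponds to a generalized confluence (Geach) condition: ∀x ∀z (xR²z → ∃w (xRw ∧ zRw)).
(a): fails — cR²a but no w with cRw and aRw.
(b): holds.
(c): fails — w0R²w3 but no w with w0Rw and w3Rw.

(b)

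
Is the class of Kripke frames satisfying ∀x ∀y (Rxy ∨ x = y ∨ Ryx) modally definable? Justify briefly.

Any modally definable frame class is closed under disjoint unions.
Take 2 disjoint single-world reflexive frames: each is trivially connected, but their disjoint union has 2 worlds with no edge between distinct components, so it is not connected.
So no modal formula (or set of formulas) defines exactly the connected frames.

Not definable by any modal formula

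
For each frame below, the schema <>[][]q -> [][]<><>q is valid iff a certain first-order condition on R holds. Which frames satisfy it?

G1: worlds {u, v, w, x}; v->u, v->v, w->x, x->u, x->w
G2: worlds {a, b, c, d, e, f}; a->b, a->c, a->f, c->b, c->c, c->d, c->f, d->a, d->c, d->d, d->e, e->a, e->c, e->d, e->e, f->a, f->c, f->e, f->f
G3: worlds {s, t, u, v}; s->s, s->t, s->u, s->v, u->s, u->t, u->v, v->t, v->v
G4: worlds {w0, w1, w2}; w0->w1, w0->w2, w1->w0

This is the axiom for a generalized confluence (Geach) condition; its first-order frame correspondent is forall x forall y forall z ((xRy & x R^2 z) -> exists w (y R^2 w & z R^2 w)).
G1: fails — vRu, vR²u but no t with uR²t and uR²t.
G2: fails — aRb, aR²a but no w with bR²w and aR²w.
G3: fails — sRs, sR²t but no w with sR²w and tR²w.
G4: fails — w0Rw1, w0R²w0 but no w with w1R²w and w0R²w.

none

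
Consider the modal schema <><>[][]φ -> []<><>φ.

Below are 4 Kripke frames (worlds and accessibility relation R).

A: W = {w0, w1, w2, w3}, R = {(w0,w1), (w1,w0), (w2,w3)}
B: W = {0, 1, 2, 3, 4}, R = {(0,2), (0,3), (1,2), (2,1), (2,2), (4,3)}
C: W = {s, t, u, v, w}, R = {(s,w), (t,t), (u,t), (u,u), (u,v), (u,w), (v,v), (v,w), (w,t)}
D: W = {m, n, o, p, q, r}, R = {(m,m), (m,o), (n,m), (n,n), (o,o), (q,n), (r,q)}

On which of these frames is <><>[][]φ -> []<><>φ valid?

C, D

The schema corresponds to a generalized confluence (Geach) condition: forall x forall y forall z ((x R^2 y & xRz) -> exists w (y R^2 w & z R^2 w)).
A: fails — w0R²w0, w0Rw1 but no w with w0R²w and w1R²w.
B: fails — 0R²1, 0R3 but no w with 1R²w and 3R²w.
C: holds.
D: holds.
Valid on: C, D.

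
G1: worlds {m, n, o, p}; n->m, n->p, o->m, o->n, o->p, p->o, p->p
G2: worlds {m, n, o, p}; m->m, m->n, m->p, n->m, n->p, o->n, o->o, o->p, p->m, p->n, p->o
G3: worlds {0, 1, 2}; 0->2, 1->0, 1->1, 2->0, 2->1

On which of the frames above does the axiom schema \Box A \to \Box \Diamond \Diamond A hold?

G2, G3

This is the axiom for a generalized confluence (Geach) condition; its first-order frame correspondent is \forall x \forall z (xRz \to \exists w (xRw \wedge z R^2 w)).
G1: fails — nRm but no w with nRw and mR²w.
G2: satisfies the condition.
G3: satisfies the condition.
Valid on: G2, G3.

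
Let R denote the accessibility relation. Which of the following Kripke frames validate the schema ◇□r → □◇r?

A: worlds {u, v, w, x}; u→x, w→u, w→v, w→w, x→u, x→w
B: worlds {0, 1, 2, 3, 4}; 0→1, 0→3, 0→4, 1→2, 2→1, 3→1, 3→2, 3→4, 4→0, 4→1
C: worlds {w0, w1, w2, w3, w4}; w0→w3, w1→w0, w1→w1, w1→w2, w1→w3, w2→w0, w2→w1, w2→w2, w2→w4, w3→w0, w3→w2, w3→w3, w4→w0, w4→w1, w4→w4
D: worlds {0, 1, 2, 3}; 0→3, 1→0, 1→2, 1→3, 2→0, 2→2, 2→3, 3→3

Frame correspondent (Sahlqvist): ∀x ∀y ∀z (Rxy ∧ Rxz → ∃w (Ryw ∧ Rzw)) — i.e. convergence.
A: fails — Rww and Rwu but w and u have no common successor.
B: fails — R01 and R04 but 1 and 4 have no common successor.
C: fails — Rw1w2 and Rw1w0 but w2 and w0 have no common successor.
D: holds.

D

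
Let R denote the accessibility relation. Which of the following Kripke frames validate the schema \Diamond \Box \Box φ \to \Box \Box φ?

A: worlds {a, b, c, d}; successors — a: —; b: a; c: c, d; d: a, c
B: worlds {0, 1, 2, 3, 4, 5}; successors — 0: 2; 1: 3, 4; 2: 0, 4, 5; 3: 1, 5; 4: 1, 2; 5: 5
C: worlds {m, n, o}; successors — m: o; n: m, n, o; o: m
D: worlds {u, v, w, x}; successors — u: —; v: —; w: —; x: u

Frame correspondent (Sahlqvist): \forall x \forall y \forall z ((xRy \wedge x R^2 z) \to \exists w (y R^2 w \wedge z = w)) — i.e. a generalized confluence (Geach) condition.
A: fails — cRd, cR²a but no w with dR²w and a=w.
B: fails — 0R2, 0R²0 but no w with 2R²w and 0=w.
C: fails — mRo, mR²m but no w with oR²w and m=w.
D: holds.

D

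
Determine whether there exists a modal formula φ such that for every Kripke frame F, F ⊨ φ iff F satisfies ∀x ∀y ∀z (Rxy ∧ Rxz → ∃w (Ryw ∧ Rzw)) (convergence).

Yes: it is convergence, defined by the .2 schema ◇□p → □◇p.

Yes — defined by ◇□p → □◇p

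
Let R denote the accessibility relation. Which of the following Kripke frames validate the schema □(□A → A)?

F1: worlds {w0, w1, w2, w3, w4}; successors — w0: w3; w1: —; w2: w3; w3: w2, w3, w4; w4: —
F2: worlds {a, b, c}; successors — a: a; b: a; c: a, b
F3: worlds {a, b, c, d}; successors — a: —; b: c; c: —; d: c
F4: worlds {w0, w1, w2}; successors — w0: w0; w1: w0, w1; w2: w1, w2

F4

This is the axiom for shift-reflexivity; its first-order frame correspondent is ∀x ∀y (Rxy → Ryy).
F1: fails — Rw3w2 but not Rw2w2.
F2: fails — Rcb but not Rbb.
F3: fails — Rbc but not Rcc.
F4: holds.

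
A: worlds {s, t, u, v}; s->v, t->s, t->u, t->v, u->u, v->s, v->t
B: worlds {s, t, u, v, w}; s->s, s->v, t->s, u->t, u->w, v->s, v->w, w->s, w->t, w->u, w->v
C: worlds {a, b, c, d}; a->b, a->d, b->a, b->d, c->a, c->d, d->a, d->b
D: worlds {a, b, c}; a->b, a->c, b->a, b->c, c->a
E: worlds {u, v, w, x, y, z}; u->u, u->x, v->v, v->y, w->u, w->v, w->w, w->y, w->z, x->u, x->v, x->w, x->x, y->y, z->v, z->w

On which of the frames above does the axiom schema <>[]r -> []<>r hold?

Frame correspondent (Sahlqvist): forall x forall y forall z (Rxy & Rxz -> exists w (Ryw & Rzw)) — i.e. convergence.
A: fails — Rtv and Rts but v and s have no common successor.
B: fails — Rwt and Rwu but t and u have no common successor.
C: satisfies the condition.
D: fails — Rbc and Rba but c and a have no common successor.
E: fails — Rwu and Rwy but u and y have no common successor.
Valid on: C.

C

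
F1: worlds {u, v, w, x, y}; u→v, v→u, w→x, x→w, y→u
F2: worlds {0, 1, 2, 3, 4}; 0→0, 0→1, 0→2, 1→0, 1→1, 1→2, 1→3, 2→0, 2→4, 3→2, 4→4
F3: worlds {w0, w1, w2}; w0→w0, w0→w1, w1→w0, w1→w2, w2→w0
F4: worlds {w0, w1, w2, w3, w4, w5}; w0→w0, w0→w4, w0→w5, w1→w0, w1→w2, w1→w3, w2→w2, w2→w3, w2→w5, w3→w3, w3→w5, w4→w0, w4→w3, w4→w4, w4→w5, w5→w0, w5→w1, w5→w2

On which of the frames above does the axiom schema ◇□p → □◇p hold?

F1, F3

This is the axiom for convergence; its first-order frame correspondent is ∀x ∀y ∀z (Rxy ∧ Rxz → ∃w (Ryw ∧ Rzw)).
F1: ✓.
F2: fails — R12 and R13 but 2 and 3 have no common successor.
F3: ✓.
F4: fails — Rw2w5 and Rw2w3 but w5 and w3 have no common successor.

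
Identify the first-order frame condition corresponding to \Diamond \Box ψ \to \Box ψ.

Equivalently (dual form): ◇ψ → □◇ψ.
Suppose ◇ψ→□◇ψ is valid. Take Rxy, Rxz and set V(ψ)={y}. Then ◇ψ at x, so □◇ψ at x, so ◇ψ at z, so some w with Rzw has ψ; w=y, i.e. Rzy. By symmetry of the argument, Ryz.
The converse is a direct semantic check.
So the correspondent is the Euclidean property.

the Euclidean property: \forall x \forall y \forall z (Rxy \wedge Rxz \to Ryz)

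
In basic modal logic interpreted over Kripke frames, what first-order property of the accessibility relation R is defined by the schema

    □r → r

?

Suppose □r→r is valid. At any x set V(r)={w : Rxw}. Then □r holds at x, so r holds at x, i.e. Rxx.

Reflexivity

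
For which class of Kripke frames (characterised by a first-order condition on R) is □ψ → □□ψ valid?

transitivity

Suppose □ψ→□□ψ is valid. Take Rxy, Ryz and set V(ψ)={w : Rxw}. Then □ψ at x, so □□ψ at x, so □ψ at y, so ψ at z, i.e. Rxz.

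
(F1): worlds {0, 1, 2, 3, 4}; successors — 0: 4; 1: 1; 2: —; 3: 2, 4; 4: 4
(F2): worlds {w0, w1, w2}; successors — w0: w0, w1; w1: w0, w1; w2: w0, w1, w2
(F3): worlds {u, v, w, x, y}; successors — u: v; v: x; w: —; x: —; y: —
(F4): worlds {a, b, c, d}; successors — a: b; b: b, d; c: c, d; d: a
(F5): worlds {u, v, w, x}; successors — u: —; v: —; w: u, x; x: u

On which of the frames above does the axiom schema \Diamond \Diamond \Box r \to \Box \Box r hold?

(F1)

Frame correspondent (Sahlqvist): \forall x \forall y \forall z ((x R^2 y \wedge x R^2 z) \to \exists w (yRw \wedge z = w)) — i.e. a generalized confluence (Geach) condition.
(F1): holds.
(F2): fails — w2R²w0, w2R²w2 but no w with w0Rw and w2=w.
(F3): fails — uR²x, uR²x but no t with xRt and x=t.
(F4): fails — aR²d, aR²b but no w with dRw and b=w.
(F5): fails — wR²u, wR²u but no t with uRt and u=t.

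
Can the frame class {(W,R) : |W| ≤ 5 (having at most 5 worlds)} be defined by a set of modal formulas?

Modal frame validity is preserved under disjoint unions.
Any modal formula valid on each of 6 disjoint one-world frames is valid on their disjoint union (validity is preserved under disjoint unions). Each one-world frame has |W|=1≤5, but the union has |W|=6.
Hence having at most 5 worlds is not modally definable.

No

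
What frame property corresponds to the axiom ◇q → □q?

Suppose ◇q→□q is valid. Take Rxy, Rxz and set V(q)={y}. Then ◇q at x, so □q at x, so q at z, i.e. z=y.

partial functionality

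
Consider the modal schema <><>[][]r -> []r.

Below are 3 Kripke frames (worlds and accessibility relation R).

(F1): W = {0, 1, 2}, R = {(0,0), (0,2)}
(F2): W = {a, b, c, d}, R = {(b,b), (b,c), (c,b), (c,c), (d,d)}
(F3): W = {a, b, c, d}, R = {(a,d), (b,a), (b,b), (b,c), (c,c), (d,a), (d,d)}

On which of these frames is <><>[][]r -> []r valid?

(F2)

The schema corresponds to a generalized confluence (Geach) condition: forall x forall y forall z ((x R^2 y & xRz) -> exists w (y R^2 w & z = w)).
(F1): fails — 0R²2, 0R0 but no w with 2R²w and 0=w.
(F2): holds.
(F3): fails — bR²a, bRb but no w with aR²w and b=w.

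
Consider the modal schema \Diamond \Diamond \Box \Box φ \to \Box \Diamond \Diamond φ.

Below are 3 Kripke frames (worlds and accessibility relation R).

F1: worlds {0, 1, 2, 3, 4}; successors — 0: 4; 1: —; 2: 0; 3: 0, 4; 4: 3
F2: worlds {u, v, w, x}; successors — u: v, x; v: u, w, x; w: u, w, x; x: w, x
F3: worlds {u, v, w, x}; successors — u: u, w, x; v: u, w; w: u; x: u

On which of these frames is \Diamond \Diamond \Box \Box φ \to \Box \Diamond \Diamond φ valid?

F2, F3

The schema corresponds to a generalized confluence (Geach) condition: \forall x \forall y \forall z ((x R^2 y \wedge xRz) \to \exists w (y R^2 w \wedge z R^2 w)).
F1: fails — 2R²4, 2R0 but no w with 4R²w and 0R²w.
F2: condition met.
F3: condition met.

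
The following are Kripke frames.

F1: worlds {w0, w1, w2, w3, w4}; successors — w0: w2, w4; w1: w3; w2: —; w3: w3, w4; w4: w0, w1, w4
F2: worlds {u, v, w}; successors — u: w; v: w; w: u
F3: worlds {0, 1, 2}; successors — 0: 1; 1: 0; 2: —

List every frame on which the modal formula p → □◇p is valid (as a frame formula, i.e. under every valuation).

This is the axiom for symmetry; its first-order frame correspondent is ∀x ∀y (Rxy → Ryx).
F1: fails — Rw1w3 but not Rw3w1.
F2: fails — Rvw but not Rwv.
F3: holds.
Valid on: F3.

F3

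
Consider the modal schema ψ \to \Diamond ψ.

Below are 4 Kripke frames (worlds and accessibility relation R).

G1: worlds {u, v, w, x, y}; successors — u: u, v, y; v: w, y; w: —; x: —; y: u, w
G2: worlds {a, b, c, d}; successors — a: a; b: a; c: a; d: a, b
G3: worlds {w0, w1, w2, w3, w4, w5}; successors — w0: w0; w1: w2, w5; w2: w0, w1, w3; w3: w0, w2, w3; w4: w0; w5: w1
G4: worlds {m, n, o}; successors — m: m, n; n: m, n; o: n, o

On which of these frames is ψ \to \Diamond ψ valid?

G4

The schema corresponds to reflexivity: \forall x Rxx.
G1: fails — world v does not see itself.
G2: fails — world b does not see itself.
G3: fails — world w1 does not see itself.
G4: ✓.
Valid on: G4.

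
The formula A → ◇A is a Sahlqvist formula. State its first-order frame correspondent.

reflexivity

Replacing A by ¬A and contraposing gives the equivalent schema □A → A.
Suppose □A→A is valid. At any x set V(A)={w : Rxw}. Then □A holds at x, so A holds at x, i.e. Rxx.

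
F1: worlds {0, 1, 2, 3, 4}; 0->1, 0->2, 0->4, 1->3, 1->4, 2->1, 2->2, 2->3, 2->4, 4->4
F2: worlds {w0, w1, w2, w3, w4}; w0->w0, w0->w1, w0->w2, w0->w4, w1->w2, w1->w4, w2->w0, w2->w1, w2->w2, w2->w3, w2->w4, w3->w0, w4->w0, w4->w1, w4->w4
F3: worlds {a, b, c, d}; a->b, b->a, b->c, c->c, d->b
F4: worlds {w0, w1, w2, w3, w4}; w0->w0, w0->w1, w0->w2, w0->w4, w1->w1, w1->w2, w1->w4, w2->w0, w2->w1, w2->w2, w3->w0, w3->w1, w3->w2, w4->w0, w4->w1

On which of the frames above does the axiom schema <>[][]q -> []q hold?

Frame correspondent (Sahlqvist): forall x forall y forall z ((xRy & xRz) -> exists w (y R^2 w & z = w)) — i.e. a generalized confluence (Geach) condition.
F1: fails — 0R1, 0R1 but no w with 1R²w and 1=w.
F2: fails — w2Rw3, w2Rw3 but no w with w3R²w and w3=w.
F3: fails — bRc, bRa but no w with cR²w and a=w.
F4: satisfies the condition.

F4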